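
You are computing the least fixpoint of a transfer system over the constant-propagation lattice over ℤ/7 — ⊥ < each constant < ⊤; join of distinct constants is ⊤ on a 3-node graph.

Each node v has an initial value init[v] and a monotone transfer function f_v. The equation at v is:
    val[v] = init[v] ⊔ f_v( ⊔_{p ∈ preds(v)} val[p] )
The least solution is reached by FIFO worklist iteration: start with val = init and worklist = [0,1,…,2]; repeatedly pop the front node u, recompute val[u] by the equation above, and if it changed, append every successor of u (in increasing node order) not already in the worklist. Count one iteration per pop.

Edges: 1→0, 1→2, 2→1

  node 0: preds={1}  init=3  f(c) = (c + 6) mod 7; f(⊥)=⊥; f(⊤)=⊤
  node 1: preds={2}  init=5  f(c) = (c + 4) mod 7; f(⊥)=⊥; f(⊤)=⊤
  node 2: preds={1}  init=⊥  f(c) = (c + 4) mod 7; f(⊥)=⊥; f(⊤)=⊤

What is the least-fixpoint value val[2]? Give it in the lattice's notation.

Iteration log — 7 steps:
  step 1. node 0  ⊔preds=5  new=⊤  old=3  +wl: 
  step 2. node 1  ⊔preds=⊥  new=5  stable
  step 3. node 2  ⊔preds=5  new=2  old=⊥  +wl: 1
  step 4. node 1  ⊔preds=2  new=⊤  old=5  +wl: 0,2
  step 5. node 0  ⊔preds=⊤  new=⊤  stable
  step 6. node 2  ⊔preds=⊤  new=⊤  old=2  +wl: 1
  step 7. node 1  ⊔preds=⊤  new=⊤  stable

Least fixpoint reached:
  node 0: ⊤
  node 1: ⊤
  node 2: ⊤

⊤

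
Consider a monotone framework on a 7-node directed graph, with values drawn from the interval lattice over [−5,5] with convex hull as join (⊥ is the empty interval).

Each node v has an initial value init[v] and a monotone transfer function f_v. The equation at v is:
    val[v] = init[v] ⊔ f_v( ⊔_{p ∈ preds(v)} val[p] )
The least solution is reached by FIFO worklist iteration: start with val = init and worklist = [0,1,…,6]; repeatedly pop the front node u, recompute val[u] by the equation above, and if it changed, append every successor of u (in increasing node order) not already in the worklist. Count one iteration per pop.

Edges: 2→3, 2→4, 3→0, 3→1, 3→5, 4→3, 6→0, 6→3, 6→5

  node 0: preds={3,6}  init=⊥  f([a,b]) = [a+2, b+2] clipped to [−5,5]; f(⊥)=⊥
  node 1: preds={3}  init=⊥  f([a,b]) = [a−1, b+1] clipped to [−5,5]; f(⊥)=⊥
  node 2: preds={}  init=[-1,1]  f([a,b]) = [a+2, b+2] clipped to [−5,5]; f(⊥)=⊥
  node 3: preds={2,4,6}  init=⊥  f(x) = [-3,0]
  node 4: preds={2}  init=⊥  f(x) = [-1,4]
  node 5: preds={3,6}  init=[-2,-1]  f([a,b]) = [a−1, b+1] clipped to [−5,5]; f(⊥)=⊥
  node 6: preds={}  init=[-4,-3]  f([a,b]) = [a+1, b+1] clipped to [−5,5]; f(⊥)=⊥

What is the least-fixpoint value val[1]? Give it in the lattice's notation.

[-4,1]

Iteration log — 10 steps:
  step 1. node 0  ⊔preds=[-4,-3]  new=[-2,-1]  old=⊥  +wl: 
  step 2. node 1  ⊔preds=⊥  new=⊥  stable
  step 3. node 2  ⊔preds=⊥  new=[-1,1]  stable
  step 4. node 3  ⊔preds=[-4,1]  new=[-3,0]  old=⊥  +wl: 0,1
  step 5. node 4  ⊔preds=[-1,1]  new=[-1,4]  old=⊥  +wl: 3
  step 6. node 5  ⊔preds=[-4,0]  new=[-5,1]  old=[-2,-1]  +wl: 
  step 7. node 6  ⊔preds=⊥  new=[-4,-3]  stable
  step 8. node 0  ⊔preds=[-4,0]  new=[-2,2]  old=[-2,-1]  +wl: 
  step 9. node 1  ⊔preds=[-3,0]  new=[-4,1]  old=⊥  +wl: 
  step 10. node 3  ⊔preds=[-4,4]  new=[-3,0]  stable

Least fixpoint reached:
  node 0: [-2,2]
  node 1: [-4,1]
  node 2: [-1,1]
  node 3: [-3,0]
  node 4: [-1,4]
  node 5: [-5,1]
  node 6: [-4,-3]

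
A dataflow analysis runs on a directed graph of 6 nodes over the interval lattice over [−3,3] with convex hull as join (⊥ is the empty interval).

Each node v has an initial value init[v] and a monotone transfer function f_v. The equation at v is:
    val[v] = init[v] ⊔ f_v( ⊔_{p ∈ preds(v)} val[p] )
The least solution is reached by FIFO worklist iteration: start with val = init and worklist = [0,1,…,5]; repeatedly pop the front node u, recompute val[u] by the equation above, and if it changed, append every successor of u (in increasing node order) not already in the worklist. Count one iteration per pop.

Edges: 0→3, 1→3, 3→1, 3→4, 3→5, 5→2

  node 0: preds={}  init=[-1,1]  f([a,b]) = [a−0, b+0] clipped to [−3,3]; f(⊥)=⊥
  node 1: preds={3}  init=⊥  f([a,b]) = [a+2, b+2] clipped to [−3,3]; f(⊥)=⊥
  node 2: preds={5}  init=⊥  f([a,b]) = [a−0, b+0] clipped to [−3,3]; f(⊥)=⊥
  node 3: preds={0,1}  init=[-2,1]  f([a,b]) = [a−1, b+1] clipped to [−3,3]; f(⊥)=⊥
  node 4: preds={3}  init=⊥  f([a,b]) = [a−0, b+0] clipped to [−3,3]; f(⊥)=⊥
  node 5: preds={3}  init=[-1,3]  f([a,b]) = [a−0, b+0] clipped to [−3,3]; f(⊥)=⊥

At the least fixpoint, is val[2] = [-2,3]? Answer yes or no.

yes

Trace (8 dequeues):
  [1] u=0 | in ⊥ | out [-1,1] | ==
  [2] u=1 | in [-2,1] | out [0,3] | prev ⊥ | push {}
  [3] u=2 | in [-1,3] | out [-1,3] | prev ⊥ | push {}
  [4] u=3 | in [-1,3] | out [-2,3] | prev [-2,1] | push {1}
  [5] u=4 | in [-2,3] | out [-2,3] | prev ⊥ | push {}
  [6] u=5 | in [-2,3] | out [-2,3] | prev [-1,3] | push {2}
  [7] u=1 | in [-2,3] | out [0,3] | ==
  [8] u=2 | in [-2,3] | out [-2,3] | prev [-1,3] | push {}

Converged values:
  [0] [-1,1]
  [1] [0,3]
  [2] [-2,3]
  [3] [-2,3]
  [4] [-2,3]
  [5] [-2,3]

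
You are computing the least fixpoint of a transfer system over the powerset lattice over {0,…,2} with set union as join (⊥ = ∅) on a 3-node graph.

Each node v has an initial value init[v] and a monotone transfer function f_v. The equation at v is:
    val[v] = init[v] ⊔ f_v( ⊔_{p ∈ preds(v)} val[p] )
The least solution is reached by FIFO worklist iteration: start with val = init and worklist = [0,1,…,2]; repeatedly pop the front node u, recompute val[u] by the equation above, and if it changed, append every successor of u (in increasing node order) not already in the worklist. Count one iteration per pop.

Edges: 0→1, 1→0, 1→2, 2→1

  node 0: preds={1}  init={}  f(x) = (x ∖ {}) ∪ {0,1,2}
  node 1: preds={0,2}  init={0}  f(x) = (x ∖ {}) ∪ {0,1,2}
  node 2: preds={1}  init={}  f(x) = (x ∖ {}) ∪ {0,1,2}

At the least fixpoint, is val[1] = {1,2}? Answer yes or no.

Worklist (5 pops):
  #1 pop 0: in={0} → {0,1,2} (was {}); enqueue []
  #2 pop 1: in={0,1,2} → {0,1,2} (was {0}); enqueue [0]
  #3 pop 2: in={0,1,2} → {0,1,2} (was {}); enqueue [1]
  #4 pop 0: in={0,1,2} → {0,1,2} (no change)
  #5 pop 1: in={0,1,2} → {0,1,2} (no change)

Fixpoint:
  val[0] = {0,1,2}
  val[1] = {0,1,2}
  val[2] = {0,1,2}

no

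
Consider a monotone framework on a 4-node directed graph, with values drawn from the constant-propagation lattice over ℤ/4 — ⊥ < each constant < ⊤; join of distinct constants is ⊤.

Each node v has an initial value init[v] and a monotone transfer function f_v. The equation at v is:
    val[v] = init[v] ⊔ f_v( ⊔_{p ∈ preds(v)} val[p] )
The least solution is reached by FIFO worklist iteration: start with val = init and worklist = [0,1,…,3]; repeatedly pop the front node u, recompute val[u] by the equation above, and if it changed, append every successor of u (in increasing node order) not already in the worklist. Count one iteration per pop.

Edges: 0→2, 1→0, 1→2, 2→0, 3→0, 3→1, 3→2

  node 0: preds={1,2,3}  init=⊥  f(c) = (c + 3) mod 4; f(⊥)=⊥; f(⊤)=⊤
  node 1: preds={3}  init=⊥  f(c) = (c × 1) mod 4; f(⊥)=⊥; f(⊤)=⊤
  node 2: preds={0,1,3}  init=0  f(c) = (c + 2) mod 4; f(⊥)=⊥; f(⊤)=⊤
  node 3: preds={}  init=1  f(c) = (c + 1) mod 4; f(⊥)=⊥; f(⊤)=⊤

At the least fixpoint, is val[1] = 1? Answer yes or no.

yes

Worklist (5 pops):
  #1 pop 0: in=⊤ → ⊤ (was ⊥); enqueue []
  #2 pop 1: in=1 → 1 (was ⊥); enqueue [0]
  #3 pop 2: in=⊤ → ⊤ (was 0); enqueue []
  #4 pop 3: in=⊥ → 1 (no change)
  #5 pop 0: in=⊤ → ⊤ (no change)

Fixpoint:
  val[0] = ⊤
  val[1] = 1
  val[2] = ⊤
  val[3] = 1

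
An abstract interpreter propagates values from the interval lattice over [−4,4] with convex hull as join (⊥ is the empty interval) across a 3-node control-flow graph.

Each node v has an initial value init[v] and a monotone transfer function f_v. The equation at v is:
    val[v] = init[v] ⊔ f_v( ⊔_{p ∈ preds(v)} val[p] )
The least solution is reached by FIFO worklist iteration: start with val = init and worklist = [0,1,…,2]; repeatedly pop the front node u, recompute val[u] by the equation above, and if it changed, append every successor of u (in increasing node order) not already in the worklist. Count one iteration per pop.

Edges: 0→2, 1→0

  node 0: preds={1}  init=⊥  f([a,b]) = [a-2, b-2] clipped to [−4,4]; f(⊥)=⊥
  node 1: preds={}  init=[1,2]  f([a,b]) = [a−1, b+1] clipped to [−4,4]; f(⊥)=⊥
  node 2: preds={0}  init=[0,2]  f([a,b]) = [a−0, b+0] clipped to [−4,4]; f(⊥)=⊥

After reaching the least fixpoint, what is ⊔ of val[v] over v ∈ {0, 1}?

[-1,2]

Trace (3 dequeues):
  [1] u=0 | in [1,2] | out [-1,0] | prev ⊥ | push {}
  [2] u=1 | in ⊥ | out [1,2] | ==
  [3] u=2 | in [-1,0] | out [-1,2] | prev [0,2] | push {}

Converged values:
  [0] [-1,0]
  [1] [1,2]
  [2] [-1,2]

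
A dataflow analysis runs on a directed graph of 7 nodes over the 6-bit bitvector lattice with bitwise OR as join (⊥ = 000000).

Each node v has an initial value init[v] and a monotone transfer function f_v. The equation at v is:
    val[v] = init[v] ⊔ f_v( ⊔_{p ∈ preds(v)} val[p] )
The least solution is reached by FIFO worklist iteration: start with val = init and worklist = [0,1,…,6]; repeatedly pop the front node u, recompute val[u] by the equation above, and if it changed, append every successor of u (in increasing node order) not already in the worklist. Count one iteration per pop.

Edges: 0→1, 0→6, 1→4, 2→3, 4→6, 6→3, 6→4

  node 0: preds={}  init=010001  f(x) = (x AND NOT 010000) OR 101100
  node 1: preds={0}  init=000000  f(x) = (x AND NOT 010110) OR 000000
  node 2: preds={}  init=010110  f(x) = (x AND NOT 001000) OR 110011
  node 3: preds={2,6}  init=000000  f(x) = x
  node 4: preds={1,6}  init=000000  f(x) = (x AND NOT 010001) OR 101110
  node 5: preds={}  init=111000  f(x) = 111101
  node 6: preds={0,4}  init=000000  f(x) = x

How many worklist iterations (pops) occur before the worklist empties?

Worklist (9 pops):
  #1 pop 0: in=000000 → 111101 (was 010001); enqueue []
  #2 pop 1: in=111101 → 101001 (was 000000); enqueue []
  #3 pop 2: in=000000 → 110111 (was 010110); enqueue []
  #4 pop 3: in=110111 → 110111 (was 000000); enqueue []
  #5 pop 4: in=101001 → 101110 (was 000000); enqueue []
  #6 pop 5: in=000000 → 111101 (was 111000); enqueue []
  #7 pop 6: in=111111 → 111111 (was 000000); enqueue [3,4]
  #8 pop 3: in=111111 → 111111 (was 110111); enqueue []
  #9 pop 4: in=111111 → 101110 (no change)

Fixpoint:
  val[0] = 111101
  val[1] = 101001
  val[2] = 110111
  val[3] = 111111
  val[4] = 101110
  val[5] = 111101
  val[6] = 111111

9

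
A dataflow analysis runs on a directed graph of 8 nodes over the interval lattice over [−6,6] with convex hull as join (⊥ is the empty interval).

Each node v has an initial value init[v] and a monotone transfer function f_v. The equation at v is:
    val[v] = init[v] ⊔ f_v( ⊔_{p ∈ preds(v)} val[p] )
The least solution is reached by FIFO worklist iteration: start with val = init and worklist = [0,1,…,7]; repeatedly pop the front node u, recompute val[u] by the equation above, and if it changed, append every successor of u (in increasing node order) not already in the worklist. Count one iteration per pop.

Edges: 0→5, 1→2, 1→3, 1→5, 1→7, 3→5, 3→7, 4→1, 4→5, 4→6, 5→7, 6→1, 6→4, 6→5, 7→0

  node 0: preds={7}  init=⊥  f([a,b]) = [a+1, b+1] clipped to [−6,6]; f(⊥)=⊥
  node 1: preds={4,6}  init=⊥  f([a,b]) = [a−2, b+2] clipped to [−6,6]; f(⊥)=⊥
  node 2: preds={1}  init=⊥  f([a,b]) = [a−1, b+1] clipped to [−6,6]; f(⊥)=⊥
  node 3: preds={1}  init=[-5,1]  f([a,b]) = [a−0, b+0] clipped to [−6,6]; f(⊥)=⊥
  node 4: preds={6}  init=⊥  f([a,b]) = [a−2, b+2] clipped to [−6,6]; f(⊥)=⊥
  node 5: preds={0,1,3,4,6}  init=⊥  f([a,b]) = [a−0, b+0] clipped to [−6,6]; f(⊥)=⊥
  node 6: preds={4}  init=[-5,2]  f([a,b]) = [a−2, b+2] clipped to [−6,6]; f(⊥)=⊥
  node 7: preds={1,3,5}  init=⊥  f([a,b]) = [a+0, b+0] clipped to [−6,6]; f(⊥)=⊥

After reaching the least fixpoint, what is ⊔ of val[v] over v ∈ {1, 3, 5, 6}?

[-6,6]

Trace (20 dequeues):
  [1] u=0 | in ⊥ | out ⊥ | ==
  [2] u=1 | in [-5,2] | out [-6,4] | prev ⊥ | push {}
  [3] u=2 | in [-6,4] | out [-6,5] | prev ⊥ | push {}
  [4] u=3 | in [-6,4] | out [-6,4] | prev [-5,1] | push {}
  [5] u=4 | in [-5,2] | out [-6,4] | prev ⊥ | push {1}
  [6] u=5 | in [-6,4] | out [-6,4] | prev ⊥ | push {}
  [7] u=6 | in [-6,4] | out [-6,6] | prev [-5,2] | push {4,5}
  [8] u=7 | in [-6,4] | out [-6,4] | prev ⊥ | push {0}
  [9] u=1 | in [-6,6] | out [-6,6] | prev [-6,4] | push {2,3,7}
  [10] u=4 | in [-6,6] | out [-6,6] | prev [-6,4] | push {1,6}
  [11] u=5 | in [-6,6] | out [-6,6] | prev [-6,4] | push {}
  [12] u=0 | in [-6,4] | out [-5,5] | prev ⊥ | push {5}
  [13] u=2 | in [-6,6] | out [-6,6] | prev [-6,5] | push {}
  [14] u=3 | in [-6,6] | out [-6,6] | prev [-6,4] | push {}
  [15] u=7 | in [-6,6] | out [-6,6] | prev [-6,4] | push {0}
  [16] u=1 | in [-6,6] | out [-6,6] | ==
  [17] u=6 | in [-6,6] | out [-6,6] | ==
  [18] u=5 | in [-6,6] | out [-6,6] | ==
  [19] u=0 | in [-6,6] | out [-5,6] | prev [-5,5] | push {5}
  [20] u=5 | in [-6,6] | out [-6,6] | ==

Converged values:
  [0] [-5,6]
  [1] [-6,6]
  [2] [-6,6]
  [3] [-6,6]
  [4] [-6,6]
  [5] [-6,6]
  [6] [-6,6]
  [7] [-6,6]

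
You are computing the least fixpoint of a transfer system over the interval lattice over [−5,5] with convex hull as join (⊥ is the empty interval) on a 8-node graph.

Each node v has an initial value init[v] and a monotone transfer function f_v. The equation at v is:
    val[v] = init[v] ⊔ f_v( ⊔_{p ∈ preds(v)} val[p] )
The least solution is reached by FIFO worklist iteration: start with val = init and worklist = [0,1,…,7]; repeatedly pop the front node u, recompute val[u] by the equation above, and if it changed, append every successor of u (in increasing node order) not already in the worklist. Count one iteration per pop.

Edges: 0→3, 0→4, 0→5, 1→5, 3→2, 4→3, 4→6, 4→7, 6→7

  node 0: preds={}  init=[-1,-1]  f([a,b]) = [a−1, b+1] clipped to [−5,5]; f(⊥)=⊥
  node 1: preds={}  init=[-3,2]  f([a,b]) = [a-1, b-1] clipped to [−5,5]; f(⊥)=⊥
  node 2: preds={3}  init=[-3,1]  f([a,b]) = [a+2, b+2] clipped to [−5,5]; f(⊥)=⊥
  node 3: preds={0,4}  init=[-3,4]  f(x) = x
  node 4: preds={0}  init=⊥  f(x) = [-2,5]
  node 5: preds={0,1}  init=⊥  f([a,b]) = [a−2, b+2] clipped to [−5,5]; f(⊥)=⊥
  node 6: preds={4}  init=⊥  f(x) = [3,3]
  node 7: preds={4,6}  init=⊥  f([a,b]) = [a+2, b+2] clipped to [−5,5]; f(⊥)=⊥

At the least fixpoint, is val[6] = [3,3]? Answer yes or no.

Trace (10 dequeues):
  [1] u=0 | in ⊥ | out [-1,-1] | ==
  [2] u=1 | in ⊥ | out [-3,2] | ==
  [3] u=2 | in [-3,4] | out [-3,5] | prev [-3,1] | push {}
  [4] u=3 | in [-1,-1] | out [-3,4] | ==
  [5] u=4 | in [-1,-1] | out [-2,5] | prev ⊥ | push {3}
  [6] u=5 | in [-3,2] | out [-5,4] | prev ⊥ | push {}
  [7] u=6 | in [-2,5] | out [3,3] | prev ⊥ | push {}
  [8] u=7 | in [-2,5] | out [0,5] | prev ⊥ | push {}
  [9] u=3 | in [-2,5] | out [-3,5] | prev [-3,4] | push {2}
  [10] u=2 | in [-3,5] | out [-3,5] | ==

Converged values:
  [0] [-1,-1]
  [1] [-3,2]
  [2] [-3,5]
  [3] [-3,5]
  [4] [-2,5]
  [5] [-5,4]
  [6] [3,3]
  [7] [0,5]

yes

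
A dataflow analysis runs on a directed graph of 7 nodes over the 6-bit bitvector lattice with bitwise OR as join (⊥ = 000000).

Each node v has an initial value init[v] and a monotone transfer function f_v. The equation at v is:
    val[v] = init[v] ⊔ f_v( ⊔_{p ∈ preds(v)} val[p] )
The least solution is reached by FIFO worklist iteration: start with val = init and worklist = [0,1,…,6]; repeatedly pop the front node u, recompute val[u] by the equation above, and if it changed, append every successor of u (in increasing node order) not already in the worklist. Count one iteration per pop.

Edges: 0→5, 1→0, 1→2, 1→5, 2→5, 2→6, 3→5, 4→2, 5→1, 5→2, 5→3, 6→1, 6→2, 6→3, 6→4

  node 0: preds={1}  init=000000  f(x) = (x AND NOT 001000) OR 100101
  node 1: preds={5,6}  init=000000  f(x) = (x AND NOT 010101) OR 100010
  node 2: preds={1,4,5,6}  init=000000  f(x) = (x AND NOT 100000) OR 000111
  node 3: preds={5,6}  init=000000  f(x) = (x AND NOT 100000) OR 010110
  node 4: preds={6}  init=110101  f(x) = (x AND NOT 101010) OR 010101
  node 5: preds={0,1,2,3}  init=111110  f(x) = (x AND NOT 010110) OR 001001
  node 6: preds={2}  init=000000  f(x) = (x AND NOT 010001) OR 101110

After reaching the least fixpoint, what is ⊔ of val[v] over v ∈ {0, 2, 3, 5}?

Worklist (13 pops):
  #1 pop 0: in=000000 → 100101 (was 000000); enqueue []
  #2 pop 1: in=111110 → 101010 (was 000000); enqueue [0]
  #3 pop 2: in=111111 → 011111 (was 000000); enqueue []
  #4 pop 3: in=111110 → 011110 (was 000000); enqueue []
  #5 pop 4: in=000000 → 110101 (no change)
  #6 pop 5: in=111111 → 111111 (was 111110); enqueue [1,2,3]
  #7 pop 6: in=011111 → 101110 (was 000000); enqueue [4]
  #8 pop 0: in=101010 → 100111 (was 100101); enqueue [5]
  #9 pop 1: in=111111 → 101010 (no change)
  #10 pop 2: in=111111 → 011111 (no change)
  #11 pop 3: in=111111 → 011111 (was 011110); enqueue []
  #12 pop 4: in=101110 → 110101 (no change)
  #13 pop 5: in=111111 → 111111 (no change)

Fixpoint:
  val[0] = 100111
  val[1] = 101010
  val[2] = 011111
  val[3] = 011111
  val[4] = 110101
  val[5] = 111111
  val[6] = 101110

111111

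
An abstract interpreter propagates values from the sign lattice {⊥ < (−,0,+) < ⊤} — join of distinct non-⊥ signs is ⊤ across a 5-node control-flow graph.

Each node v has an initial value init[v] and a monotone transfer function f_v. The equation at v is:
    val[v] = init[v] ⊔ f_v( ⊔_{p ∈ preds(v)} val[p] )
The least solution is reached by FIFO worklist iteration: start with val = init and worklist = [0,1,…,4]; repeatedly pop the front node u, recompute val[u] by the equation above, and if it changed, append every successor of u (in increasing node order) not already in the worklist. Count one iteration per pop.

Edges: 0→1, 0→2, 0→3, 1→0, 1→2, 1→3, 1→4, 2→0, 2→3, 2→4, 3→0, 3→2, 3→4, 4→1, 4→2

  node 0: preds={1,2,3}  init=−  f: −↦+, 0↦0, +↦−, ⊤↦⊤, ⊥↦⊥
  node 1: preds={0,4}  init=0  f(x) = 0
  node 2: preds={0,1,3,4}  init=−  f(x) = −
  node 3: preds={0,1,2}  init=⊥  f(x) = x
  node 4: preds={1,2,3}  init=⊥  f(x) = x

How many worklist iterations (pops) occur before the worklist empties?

8

Worklist (8 pops):
  #1 pop 0: in=⊤ → ⊤ (was −); enqueue []
  #2 pop 1: in=⊤ → 0 (no change)
  #3 pop 2: in=⊤ → − (no change)
  #4 pop 3: in=⊤ → ⊤ (was ⊥); enqueue [0,2]
  #5 pop 4: in=⊤ → ⊤ (was ⊥); enqueue [1]
  #6 pop 0: in=⊤ → ⊤ (no change)
  #7 pop 2: in=⊤ → − (no change)
  #8 pop 1: in=⊤ → 0 (no change)

Fixpoint:
  val[0] = ⊤
  val[1] = 0
  val[2] = −
  val[3] = ⊤
  val[4] = ⊤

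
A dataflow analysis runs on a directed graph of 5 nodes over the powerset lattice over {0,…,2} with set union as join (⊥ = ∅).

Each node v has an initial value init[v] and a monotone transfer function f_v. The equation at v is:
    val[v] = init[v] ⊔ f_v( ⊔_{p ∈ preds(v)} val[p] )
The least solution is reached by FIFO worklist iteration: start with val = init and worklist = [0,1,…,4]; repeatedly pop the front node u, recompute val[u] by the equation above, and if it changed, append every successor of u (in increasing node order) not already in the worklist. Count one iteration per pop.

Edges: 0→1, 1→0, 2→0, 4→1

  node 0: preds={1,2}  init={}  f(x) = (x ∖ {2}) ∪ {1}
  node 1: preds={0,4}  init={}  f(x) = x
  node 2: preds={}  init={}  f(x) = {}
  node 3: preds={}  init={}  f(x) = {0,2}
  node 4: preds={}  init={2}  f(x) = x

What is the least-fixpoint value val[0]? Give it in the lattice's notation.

{1}

Iteration log — 6 steps:
  step 1. node 0  ⊔preds={}  new={1}  old={}  +wl: 
  step 2. node 1  ⊔preds={1,2}  new={1,2}  old={}  +wl: 0
  step 3. node 2  ⊔preds={}  new={}  stable
  step 4. node 3  ⊔preds={}  new={0,2}  old={}  +wl: 
  step 5. node 4  ⊔preds={}  new={2}  stable
  step 6. node 0  ⊔preds={1,2}  new={1}  stable

Least fixpoint reached:
  node 0: {1}
  node 1: {1,2}
  node 2: {}
  node 3: {0,2}
  node 4: {2}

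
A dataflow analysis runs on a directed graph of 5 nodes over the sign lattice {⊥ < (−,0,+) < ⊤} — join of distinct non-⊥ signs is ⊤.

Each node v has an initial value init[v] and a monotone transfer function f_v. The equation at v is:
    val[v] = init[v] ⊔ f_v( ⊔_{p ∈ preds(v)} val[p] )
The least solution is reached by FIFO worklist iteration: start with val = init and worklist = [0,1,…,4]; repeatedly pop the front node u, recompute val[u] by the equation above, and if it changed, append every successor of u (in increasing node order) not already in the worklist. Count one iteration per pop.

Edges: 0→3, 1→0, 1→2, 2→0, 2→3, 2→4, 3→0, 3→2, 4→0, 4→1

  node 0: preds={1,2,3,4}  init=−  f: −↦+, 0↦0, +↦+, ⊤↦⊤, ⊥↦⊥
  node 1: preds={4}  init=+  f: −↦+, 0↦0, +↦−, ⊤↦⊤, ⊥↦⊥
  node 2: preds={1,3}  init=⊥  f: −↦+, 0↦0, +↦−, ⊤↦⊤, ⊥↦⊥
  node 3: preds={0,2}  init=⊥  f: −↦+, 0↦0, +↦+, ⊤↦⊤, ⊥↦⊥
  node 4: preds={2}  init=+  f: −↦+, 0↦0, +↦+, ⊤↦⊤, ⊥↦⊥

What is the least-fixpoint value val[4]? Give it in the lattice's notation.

⊤

Trace (8 dequeues):
  [1] u=0 | in + | out ⊤ | prev − | push {}
  [2] u=1 | in + | out ⊤ | prev + | push {0}
  [3] u=2 | in ⊤ | out ⊤ | prev ⊥ | push {}
  [4] u=3 | in ⊤ | out ⊤ | prev ⊥ | push {2}
  [5] u=4 | in ⊤ | out ⊤ | prev + | push {1}
  [6] u=0 | in ⊤ | out ⊤ | ==
  [7] u=2 | in ⊤ | out ⊤ | ==
  [8] u=1 | in ⊤ | out ⊤ | ==

Converged values:
  [0] ⊤
  [1] ⊤
  [2] ⊤
  [3] ⊤
  [4] ⊤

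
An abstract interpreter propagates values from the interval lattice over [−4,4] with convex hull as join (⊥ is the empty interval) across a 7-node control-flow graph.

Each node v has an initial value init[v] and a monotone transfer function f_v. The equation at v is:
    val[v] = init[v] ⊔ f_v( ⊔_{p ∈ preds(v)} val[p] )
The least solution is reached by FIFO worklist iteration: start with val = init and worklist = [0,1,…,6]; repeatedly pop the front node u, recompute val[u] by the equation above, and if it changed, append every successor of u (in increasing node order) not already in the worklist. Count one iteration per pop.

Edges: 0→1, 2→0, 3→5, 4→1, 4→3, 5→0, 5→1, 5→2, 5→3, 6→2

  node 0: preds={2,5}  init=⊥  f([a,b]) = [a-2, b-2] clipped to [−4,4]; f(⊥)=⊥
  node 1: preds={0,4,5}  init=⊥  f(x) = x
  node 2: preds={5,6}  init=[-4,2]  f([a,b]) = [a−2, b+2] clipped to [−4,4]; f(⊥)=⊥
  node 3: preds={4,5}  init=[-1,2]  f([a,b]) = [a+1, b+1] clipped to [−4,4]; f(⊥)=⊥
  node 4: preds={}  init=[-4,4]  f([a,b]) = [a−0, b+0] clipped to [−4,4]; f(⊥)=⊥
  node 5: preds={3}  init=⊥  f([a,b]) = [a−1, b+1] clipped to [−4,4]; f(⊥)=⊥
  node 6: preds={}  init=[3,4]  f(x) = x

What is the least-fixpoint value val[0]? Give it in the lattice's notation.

[-4,2]

Trace (11 dequeues):
  [1] u=0 | in [-4,2] | out [-4,0] | prev ⊥ | push {}
  [2] u=1 | in [-4,4] | out [-4,4] | prev ⊥ | push {}
  [3] u=2 | in [3,4] | out [-4,4] | prev [-4,2] | push {0}
  [4] u=3 | in [-4,4] | out [-3,4] | prev [-1,2] | push {}
  [5] u=4 | in ⊥ | out [-4,4] | ==
  [6] u=5 | in [-3,4] | out [-4,4] | prev ⊥ | push {1,2,3}
  [7] u=6 | in ⊥ | out [3,4] | ==
  [8] u=0 | in [-4,4] | out [-4,2] | prev [-4,0] | push {}
  [9] u=1 | in [-4,4] | out [-4,4] | ==
  [10] u=2 | in [-4,4] | out [-4,4] | ==
  [11] u=3 | in [-4,4] | out [-3,4] | ==

Converged values:
  [0] [-4,2]
  [1] [-4,4]
  [2] [-4,4]
  [3] [-3,4]
  [4] [-4,4]
  [5] [-4,4]
  [6] [3,4]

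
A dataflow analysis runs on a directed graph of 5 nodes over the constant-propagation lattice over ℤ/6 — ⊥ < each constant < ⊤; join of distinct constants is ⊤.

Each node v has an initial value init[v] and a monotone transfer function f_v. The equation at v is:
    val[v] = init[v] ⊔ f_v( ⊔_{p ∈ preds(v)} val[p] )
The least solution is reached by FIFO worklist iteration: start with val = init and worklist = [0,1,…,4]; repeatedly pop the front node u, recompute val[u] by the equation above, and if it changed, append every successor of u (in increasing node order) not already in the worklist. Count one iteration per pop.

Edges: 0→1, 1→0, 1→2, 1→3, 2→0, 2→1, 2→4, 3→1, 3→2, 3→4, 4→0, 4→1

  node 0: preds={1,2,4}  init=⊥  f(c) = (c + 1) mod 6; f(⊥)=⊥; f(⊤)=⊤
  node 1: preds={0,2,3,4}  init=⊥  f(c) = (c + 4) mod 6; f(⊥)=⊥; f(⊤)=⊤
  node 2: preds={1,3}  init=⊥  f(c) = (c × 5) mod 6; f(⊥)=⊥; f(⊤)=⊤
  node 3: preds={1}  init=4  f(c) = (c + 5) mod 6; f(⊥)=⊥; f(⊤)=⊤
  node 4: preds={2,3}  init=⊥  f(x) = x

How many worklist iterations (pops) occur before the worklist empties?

10

Trace (10 dequeues):
  [1] u=0 | in ⊥ | out ⊥ | ==
  [2] u=1 | in 4 | out 2 | prev ⊥ | push {0}
  [3] u=2 | in ⊤ | out ⊤ | prev ⊥ | push {1}
  [4] u=3 | in 2 | out ⊤ | prev 4 | push {2}
  [5] u=4 | in ⊤ | out ⊤ | prev ⊥ | push {}
  [6] u=0 | in ⊤ | out ⊤ | prev ⊥ | push {}
  [7] u=1 | in ⊤ | out ⊤ | prev 2 | push {0,3}
  [8] u=2 | in ⊤ | out ⊤ | ==
  [9] u=0 | in ⊤ | out ⊤ | ==
  [10] u=3 | in ⊤ | out ⊤ | ==

Converged values:
  [0] ⊤
  [1] ⊤
  [2] ⊤
  [3] ⊤
  [4] ⊤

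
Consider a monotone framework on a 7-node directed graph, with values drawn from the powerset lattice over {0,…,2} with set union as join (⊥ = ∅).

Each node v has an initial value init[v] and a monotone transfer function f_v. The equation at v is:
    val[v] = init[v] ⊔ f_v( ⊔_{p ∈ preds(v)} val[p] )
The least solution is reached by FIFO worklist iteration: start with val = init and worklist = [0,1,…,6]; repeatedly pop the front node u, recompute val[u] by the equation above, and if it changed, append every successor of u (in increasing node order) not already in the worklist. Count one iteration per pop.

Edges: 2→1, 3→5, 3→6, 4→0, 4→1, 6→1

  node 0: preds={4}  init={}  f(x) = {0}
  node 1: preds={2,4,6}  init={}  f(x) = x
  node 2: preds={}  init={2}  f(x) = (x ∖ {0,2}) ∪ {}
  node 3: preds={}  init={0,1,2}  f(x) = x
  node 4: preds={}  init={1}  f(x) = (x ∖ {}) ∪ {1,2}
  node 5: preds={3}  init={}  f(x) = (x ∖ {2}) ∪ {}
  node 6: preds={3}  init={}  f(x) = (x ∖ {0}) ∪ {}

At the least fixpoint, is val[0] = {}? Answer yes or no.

Iteration log — 9 steps:
  step 1. node 0  ⊔preds={1}  new={0}  old={}  +wl: 
  step 2. node 1  ⊔preds={1,2}  new={1,2}  old={}  +wl: 
  step 3. node 2  ⊔preds={}  new={2}  stable
  step 4. node 3  ⊔preds={}  new={0,1,2}  stable
  step 5. node 4  ⊔preds={}  new={1,2}  old={1}  +wl: 0,1
  step 6. node 5  ⊔preds={0,1,2}  new={0,1}  old={}  +wl: 
  step 7. node 6  ⊔preds={0,1,2}  new={1,2}  old={}  +wl: 
  step 8. node 0  ⊔preds={1,2}  new={0}  stable
  step 9. node 1  ⊔preds={1,2}  new={1,2}  stable

Least fixpoint reached:
  node 0: {0}
  node 1: {1,2}
  node 2: {2}
  node 3: {0,1,2}
  node 4: {1,2}
  node 5: {0,1}
  node 6: {1,2}

no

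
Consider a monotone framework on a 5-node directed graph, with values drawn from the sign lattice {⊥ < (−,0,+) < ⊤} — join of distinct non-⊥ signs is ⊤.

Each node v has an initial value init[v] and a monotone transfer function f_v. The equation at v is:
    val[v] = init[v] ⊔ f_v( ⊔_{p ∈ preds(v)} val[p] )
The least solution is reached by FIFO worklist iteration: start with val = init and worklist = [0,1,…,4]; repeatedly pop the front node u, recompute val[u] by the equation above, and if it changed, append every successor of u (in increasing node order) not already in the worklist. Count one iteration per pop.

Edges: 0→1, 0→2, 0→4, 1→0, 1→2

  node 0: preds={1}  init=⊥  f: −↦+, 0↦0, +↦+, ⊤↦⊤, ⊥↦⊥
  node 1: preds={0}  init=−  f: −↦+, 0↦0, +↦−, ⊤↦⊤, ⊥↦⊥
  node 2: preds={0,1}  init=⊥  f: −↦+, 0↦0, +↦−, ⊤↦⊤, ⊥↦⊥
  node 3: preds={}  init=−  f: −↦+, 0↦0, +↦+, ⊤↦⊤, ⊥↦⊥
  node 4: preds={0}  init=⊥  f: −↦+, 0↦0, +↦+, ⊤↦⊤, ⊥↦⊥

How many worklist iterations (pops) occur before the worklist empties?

5

Worklist (5 pops):
  #1 pop 0: in=− → + (was ⊥); enqueue []
  #2 pop 1: in=+ → − (no change)
  #3 pop 2: in=⊤ → ⊤ (was ⊥); enqueue []
  #4 pop 3: in=⊥ → − (no change)
  #5 pop 4: in=+ → + (was ⊥); enqueue []

Fixpoint:
  val[0] = +
  val[1] = −
  val[2] = ⊤
  val[3] = −
  val[4] = +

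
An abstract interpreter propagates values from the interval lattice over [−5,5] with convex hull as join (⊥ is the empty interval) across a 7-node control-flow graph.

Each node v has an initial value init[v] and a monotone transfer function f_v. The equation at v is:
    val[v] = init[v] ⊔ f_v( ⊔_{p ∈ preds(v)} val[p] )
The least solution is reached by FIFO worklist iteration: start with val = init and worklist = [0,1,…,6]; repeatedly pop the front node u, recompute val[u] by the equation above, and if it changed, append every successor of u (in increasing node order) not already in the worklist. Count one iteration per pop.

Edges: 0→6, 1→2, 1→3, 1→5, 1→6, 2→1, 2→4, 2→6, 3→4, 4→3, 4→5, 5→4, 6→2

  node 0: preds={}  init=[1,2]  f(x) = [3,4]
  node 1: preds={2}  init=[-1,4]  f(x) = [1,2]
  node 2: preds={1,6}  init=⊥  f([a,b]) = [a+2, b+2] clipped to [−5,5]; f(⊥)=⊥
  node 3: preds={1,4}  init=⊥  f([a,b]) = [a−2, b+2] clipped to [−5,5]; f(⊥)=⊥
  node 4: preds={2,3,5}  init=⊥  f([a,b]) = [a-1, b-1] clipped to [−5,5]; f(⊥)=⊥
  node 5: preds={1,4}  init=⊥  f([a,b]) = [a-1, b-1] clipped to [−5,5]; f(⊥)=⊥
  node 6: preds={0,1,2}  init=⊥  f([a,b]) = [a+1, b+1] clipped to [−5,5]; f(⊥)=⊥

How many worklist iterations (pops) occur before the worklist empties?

Worklist (13 pops):
  #1 pop 0: in=⊥ → [1,4] (was [1,2]); enqueue []
  #2 pop 1: in=⊥ → [-1,4] (no change)
  #3 pop 2: in=[-1,4] → [1,5] (was ⊥); enqueue [1]
  #4 pop 3: in=[-1,4] → [-3,5] (was ⊥); enqueue []
  #5 pop 4: in=[-3,5] → [-4,4] (was ⊥); enqueue [3]
  #6 pop 5: in=[-4,4] → [-5,3] (was ⊥); enqueue [4]
  #7 pop 6: in=[-1,5] → [0,5] (was ⊥); enqueue [2]
  #8 pop 1: in=[1,5] → [-1,4] (no change)
  #9 pop 3: in=[-4,4] → [-5,5] (was [-3,5]); enqueue []
  #10 pop 4: in=[-5,5] → [-5,4] (was [-4,4]); enqueue [3,5]
  #11 pop 2: in=[-1,5] → [1,5] (no change)
  #12 pop 3: in=[-5,4] → [-5,5] (no change)
  #13 pop 5: in=[-5,4] → [-5,3] (no change)

Fixpoint:
  val[0] = [1,4]
  val[1] = [-1,4]
  val[2] = [1,5]
  val[3] = [-5,5]
  val[4] = [-5,4]
  val[5] = [-5,3]
  val[6] = [0,5]

13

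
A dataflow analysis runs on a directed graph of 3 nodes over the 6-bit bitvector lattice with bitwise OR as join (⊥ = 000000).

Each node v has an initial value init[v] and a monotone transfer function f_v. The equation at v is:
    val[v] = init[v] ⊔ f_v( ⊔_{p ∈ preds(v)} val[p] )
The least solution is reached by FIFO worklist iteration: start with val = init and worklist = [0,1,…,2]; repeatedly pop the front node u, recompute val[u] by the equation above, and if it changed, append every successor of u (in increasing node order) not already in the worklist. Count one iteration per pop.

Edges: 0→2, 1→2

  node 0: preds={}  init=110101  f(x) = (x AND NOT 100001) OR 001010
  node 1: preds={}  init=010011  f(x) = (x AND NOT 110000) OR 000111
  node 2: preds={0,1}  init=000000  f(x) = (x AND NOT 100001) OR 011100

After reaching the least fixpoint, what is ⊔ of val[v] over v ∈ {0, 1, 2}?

Worklist (3 pops):
  #1 pop 0: in=000000 → 111111 (was 110101); enqueue []
  #2 pop 1: in=000000 → 010111 (was 010011); enqueue []
  #3 pop 2: in=111111 → 011110 (was 000000); enqueue []

Fixpoint:
  val[0] = 111111
  val[1] = 010111
  val[2] = 011110

111111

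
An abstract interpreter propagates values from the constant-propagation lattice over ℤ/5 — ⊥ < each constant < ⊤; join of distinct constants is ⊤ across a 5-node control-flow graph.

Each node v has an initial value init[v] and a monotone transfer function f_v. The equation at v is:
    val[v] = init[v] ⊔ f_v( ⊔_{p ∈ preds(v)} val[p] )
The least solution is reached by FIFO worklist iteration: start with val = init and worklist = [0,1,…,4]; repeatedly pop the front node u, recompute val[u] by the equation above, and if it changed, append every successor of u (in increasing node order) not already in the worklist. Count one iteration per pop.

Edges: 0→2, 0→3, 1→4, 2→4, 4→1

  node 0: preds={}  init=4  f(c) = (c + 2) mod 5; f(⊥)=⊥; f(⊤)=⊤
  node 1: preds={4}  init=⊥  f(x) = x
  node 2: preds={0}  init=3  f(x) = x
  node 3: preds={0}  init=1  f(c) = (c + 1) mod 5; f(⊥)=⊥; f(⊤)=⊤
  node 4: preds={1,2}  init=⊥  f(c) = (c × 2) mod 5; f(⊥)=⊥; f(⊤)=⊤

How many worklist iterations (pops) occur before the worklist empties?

7

Trace (7 dequeues):
  [1] u=0 | in ⊥ | out 4 | ==
  [2] u=1 | in ⊥ | out ⊥ | ==
  [3] u=2 | in 4 | out ⊤ | prev 3 | push {}
  [4] u=3 | in 4 | out ⊤ | prev 1 | push {}
  [5] u=4 | in ⊤ | out ⊤ | prev ⊥ | push {1}
  [6] u=1 | in ⊤ | out ⊤ | prev ⊥ | push {4}
  [7] u=4 | in ⊤ | out ⊤ | ==

Converged values:
  [0] 4
  [1] ⊤
  [2] ⊤
  [3] ⊤
  [4] ⊤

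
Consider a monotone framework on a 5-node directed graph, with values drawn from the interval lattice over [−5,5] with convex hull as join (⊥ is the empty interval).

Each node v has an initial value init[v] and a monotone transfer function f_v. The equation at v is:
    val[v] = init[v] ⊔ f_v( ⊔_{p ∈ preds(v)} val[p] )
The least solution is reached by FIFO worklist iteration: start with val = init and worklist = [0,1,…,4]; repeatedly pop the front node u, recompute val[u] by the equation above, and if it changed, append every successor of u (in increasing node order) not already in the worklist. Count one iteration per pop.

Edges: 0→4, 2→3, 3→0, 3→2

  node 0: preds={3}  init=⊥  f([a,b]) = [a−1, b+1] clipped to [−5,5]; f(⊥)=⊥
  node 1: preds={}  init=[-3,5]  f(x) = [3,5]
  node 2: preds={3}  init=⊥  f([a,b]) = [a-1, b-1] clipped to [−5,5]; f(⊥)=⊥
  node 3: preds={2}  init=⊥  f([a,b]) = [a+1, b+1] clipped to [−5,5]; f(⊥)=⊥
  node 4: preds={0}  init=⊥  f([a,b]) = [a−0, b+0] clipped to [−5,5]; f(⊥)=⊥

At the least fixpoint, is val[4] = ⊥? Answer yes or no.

yes

Trace (5 dequeues):
  [1] u=0 | in ⊥ | out ⊥ | ==
  [2] u=1 | in ⊥ | out [-3,5] | ==
  [3] u=2 | in ⊥ | out ⊥ | ==
  [4] u=3 | in ⊥ | out ⊥ | ==
  [5] u=4 | in ⊥ | out ⊥ | ==

Converged values:
  [0] ⊥
  [1] [-3,5]
  [2] ⊥
  [3] ⊥
  [4] ⊥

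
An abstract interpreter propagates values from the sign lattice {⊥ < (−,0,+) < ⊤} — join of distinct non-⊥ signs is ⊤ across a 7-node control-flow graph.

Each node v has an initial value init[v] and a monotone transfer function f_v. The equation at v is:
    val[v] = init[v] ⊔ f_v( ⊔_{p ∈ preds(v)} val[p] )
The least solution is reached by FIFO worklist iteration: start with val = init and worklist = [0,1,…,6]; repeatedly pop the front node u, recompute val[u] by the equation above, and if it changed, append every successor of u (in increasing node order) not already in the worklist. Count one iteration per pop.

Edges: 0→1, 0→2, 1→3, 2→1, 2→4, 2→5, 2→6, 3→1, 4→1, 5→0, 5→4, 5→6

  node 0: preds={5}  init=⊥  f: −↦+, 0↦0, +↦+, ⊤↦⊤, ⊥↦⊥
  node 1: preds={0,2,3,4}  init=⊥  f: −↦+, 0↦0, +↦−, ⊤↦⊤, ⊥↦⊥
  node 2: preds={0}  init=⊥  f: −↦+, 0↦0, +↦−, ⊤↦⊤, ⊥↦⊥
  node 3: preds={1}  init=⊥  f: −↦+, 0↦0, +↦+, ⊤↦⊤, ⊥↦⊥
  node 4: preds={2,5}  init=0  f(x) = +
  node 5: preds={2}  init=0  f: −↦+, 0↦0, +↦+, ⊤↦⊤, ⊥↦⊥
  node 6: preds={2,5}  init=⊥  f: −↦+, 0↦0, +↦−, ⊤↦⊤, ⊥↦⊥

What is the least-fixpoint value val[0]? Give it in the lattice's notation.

Worklist (10 pops):
  #1 pop 0: in=0 → 0 (was ⊥); enqueue []
  #2 pop 1: in=0 → 0 (was ⊥); enqueue []
  #3 pop 2: in=0 → 0 (was ⊥); enqueue [1]
  #4 pop 3: in=0 → 0 (was ⊥); enqueue []
  #5 pop 4: in=0 → ⊤ (was 0); enqueue []
  #6 pop 5: in=0 → 0 (no change)
  #7 pop 6: in=0 → 0 (was ⊥); enqueue []
  #8 pop 1: in=⊤ → ⊤ (was 0); enqueue [3]
  #9 pop 3: in=⊤ → ⊤ (was 0); enqueue [1]
  #10 pop 1: in=⊤ → ⊤ (no change)

Fixpoint:
  val[0] = 0
  val[1] = ⊤
  val[2] = 0
  val[3] = ⊤
  val[4] = ⊤
  val[5] = 0
  val[6] = 0

0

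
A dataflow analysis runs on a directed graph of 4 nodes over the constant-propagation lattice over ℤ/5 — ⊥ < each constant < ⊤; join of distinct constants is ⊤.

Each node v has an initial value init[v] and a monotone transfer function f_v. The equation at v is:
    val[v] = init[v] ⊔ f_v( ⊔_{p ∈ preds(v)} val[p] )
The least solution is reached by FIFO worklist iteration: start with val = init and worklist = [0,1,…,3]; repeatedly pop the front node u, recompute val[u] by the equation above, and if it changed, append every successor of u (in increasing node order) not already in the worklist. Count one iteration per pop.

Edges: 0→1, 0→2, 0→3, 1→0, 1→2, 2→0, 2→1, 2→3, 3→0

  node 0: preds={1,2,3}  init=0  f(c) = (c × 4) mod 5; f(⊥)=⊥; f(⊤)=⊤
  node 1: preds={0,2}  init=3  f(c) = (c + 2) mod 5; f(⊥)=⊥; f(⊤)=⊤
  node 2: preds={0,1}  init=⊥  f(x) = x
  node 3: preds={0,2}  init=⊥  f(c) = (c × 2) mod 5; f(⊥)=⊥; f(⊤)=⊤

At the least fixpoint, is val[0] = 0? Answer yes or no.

Iteration log — 6 steps:
  step 1. node 0  ⊔preds=3  new=⊤  old=0  +wl: 
  step 2. node 1  ⊔preds=⊤  new=⊤  old=3  +wl: 0
  step 3. node 2  ⊔preds=⊤  new=⊤  old=⊥  +wl: 1
  step 4. node 3  ⊔preds=⊤  new=⊤  old=⊥  +wl: 
  step 5. node 0  ⊔preds=⊤  new=⊤  stable
  step 6. node 1  ⊔preds=⊤  new=⊤  stable

Least fixpoint reached:
  node 0: ⊤
  node 1: ⊤
  node 2: ⊤
  node 3: ⊤

no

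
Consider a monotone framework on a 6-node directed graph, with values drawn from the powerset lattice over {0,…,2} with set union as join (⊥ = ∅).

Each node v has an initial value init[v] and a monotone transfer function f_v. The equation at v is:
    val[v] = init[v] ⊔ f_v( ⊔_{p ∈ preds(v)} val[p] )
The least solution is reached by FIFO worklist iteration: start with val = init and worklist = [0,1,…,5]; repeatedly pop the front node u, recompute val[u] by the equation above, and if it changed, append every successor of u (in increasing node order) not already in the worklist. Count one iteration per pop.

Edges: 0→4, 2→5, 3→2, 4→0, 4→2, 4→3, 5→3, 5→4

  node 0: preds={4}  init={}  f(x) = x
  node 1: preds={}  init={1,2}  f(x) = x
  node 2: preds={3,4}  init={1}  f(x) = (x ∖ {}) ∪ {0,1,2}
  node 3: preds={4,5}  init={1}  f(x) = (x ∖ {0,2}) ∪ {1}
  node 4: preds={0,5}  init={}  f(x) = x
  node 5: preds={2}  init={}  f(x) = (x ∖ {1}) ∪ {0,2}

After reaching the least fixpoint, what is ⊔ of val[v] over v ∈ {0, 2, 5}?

{0,1,2}

Trace (12 dequeues):
  [1] u=0 | in {} | out {} | ==
  [2] u=1 | in {} | out {1,2} | ==
  [3] u=2 | in {1} | out {0,1,2} | prev {1} | push {}
  [4] u=3 | in {} | out {1} | ==
  [5] u=4 | in {} | out {} | ==
  [6] u=5 | in {0,1,2} | out {0,2} | prev {} | push {3,4}
  [7] u=3 | in {0,2} | out {1} | ==
  [8] u=4 | in {0,2} | out {0,2} | prev {} | push {0,2,3}
  [9] u=0 | in {0,2} | out {0,2} | prev {} | push {4}
  [10] u=2 | in {0,1,2} | out {0,1,2} | ==
  [11] u=3 | in {0,2} | out {1} | ==
  [12] u=4 | in {0,2} | out {0,2} | ==

Converged values:
  [0] {0,2}
  [1] {1,2}
  [2] {0,1,2}
  [3] {1}
  [4] {0,2}
  [5] {0,2}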